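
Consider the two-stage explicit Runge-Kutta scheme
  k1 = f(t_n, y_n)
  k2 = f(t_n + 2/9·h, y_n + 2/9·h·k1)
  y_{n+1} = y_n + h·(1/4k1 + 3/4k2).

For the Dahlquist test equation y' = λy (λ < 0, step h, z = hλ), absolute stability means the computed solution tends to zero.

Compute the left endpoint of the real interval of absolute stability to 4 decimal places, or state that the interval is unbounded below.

With y'=λy (z=hλ):
  k1=λy_n ⇒ h·k1=z·y_n;  k2=λ(1+2/9z)y_n ⇒ h·k2=z(1+2/9z)y_n
  y_{n+1}/y_n = 1 + 1/4z + 3/4z(1+2/9z) = 1 + z + 1/6z²
  ⇒ R(z) = 1 + z + 1/6z².

Find x<0 with |R(x)|<1.
x=-1.17: |R|=0.0582
R=1: x+1/6x²=0 ⇒ x=−6=-6.0000; min R=1−1/(4·1/6)=-0.5000>−1
Confirm numerically:
  x=-5.790: |R|=0.79735 <1
  x=-3.903: |R|=0.36410 <1
  x=-3.801: |R|=0.39307 <1
  x=-3.614: |R|=0.43717 <1
  x=-6.267: |R|=1.27888 >1
  x=-6.102: |R|=1.10373 >1
Interval (-6.0000, 0).

z* = -6.0000.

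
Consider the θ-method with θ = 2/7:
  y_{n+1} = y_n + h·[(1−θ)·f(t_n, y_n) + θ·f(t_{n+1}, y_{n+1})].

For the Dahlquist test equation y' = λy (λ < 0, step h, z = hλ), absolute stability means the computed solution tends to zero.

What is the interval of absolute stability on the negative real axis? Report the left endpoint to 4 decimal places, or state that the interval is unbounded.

Test eqn y'=λy, z=hλ:
  y_{n+1} = y_n + z·[5/7·y_n + 2/7·y_{n+1}] ⇒ (1 − 2/7z)y_{n+1} = (1 + 5/7z)y_n
  Hence R(z) = (1 + 5/7z)/(1 − 2/7z).

Find x<0 with |R(x)|<1.
x=-1.07: |R|=0.1805
R=−1: 1+5/7x = −1+2/7x ⇒ -3/7x=2 ⇒ x=2/(-3/7)=-4.6667
Confirm numerically:
  x=-4.327: |R|=0.93490 <1
  x=-3.346: |R|=0.71063 <1
  x=-3.033: |R|=0.62490 <1
  x=-2.272: |R|=0.37769 <1
  x=-5.216: |R|=1.09454 >1
  x=-4.866: |R|=1.03574 >1
  x=-4.724: |R|=1.01046 >1
Interval (-4.6667, 0).

(-4.6667, 0).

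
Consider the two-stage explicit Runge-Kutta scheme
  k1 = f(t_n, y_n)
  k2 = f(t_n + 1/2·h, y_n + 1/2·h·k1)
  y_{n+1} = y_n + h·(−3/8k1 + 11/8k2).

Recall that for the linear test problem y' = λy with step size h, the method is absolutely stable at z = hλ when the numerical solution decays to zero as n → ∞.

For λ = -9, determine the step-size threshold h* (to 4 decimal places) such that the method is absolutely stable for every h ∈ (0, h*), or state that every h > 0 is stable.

(-1.4545,0); λ=-9 ⇒ h* = (16/11)/9 = 0.1616.

Test eqn y'=λy, z=hλ:
  k1=λy_n ⇒ h·k1=z·y_n;  k2=λ(1+1/2z)y_n ⇒ h·k2=z(1+1/2z)y_n
  y_{n+1}/y_n = 1 − 3/8z + 11/8z(1+1/2z) = 1 + z + 11/16z²
  so R(z) = 1 + z + 11/16z².

Boundary: |R(x)|=1, x<0.
x=-1.7: |R|=1.2869
R=1: x+11/16x²=0 ⇒ x=−16/11=-1.4545; min R=1−1/(4·11/16)=0.6364>−1
Confirm numerically:
  x=-1.035: |R|=0.70147 <1
  x=-1.027: |R|=0.69813 <1
  x=-0.725: |R|=0.63637 <1
  x=-1.801: |R|=1.42898 >1
  x=-1.700: |R|=1.28687 >1
  x=-1.557: |R|=1.10967 >1
Stable set (-1.4545, 0).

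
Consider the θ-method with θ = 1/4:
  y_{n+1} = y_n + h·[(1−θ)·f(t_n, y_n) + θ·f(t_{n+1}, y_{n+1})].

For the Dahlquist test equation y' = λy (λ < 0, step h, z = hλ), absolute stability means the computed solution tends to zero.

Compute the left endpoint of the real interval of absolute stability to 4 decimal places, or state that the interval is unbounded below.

With y'=λy (z=hλ):
  y_{n+1} = y_n + z·[3/4·y_n + 1/4·y_{n+1}] ⇒ (1 − 1/4z)y_{n+1} = (1 + 3/4z)y_n
  so R(z) = (1 + 3/4z)/(1 − 1/4z).

Find x<0 with |R(x)|<1.
x=-1.38: |R|=0.0260
R=−1: 1+3/4x = −1+1/4x ⇒ -1/2x=2 ⇒ x=2/(-1/2)=-4.0000
Confirm numerically:
  x=-3.929: |R|=0.98209 <1
  x=-3.474: |R|=0.85925 <1
  x=-3.184: |R|=0.77283 <1
  x=-2.181: |R|=0.41142 <1
  x=-4.556: |R|=1.12997 >1
  x=-4.187: |R|=1.04568 >1
Interval (-4.0000, 0).

z* = -4.0000.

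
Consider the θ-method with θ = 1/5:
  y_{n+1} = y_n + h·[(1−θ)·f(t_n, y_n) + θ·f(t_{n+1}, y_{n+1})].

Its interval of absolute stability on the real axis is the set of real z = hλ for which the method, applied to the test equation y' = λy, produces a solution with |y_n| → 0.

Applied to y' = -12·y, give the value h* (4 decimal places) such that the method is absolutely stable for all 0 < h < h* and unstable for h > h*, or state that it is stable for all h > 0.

Set f=λy, z=hλ:
  y_{n+1} = y_n + z·[4/5·y_n + 1/5·y_{n+1}] ⇒ (1 − 1/5z)y_{n+1} = (1 + 4/5z)y_n
  Hence R(z) = (1 + 4/5z)/(1 − 1/5z).

Solve |R(x)|<1 on ℝ⁻.
x=-1.44: |R|=0.1180
R=−1: 1+4/5x = −1+1/5x ⇒ -3/5x=2 ⇒ x=2/(-3/5)=-3.3333
Confirm numerically:
  x=-2.914: |R|=0.84104 <1
  x=-1.862: |R|=0.35675 <1
  x=-1.510: |R|=0.15975 <1
  x=-3.564: |R|=1.08080 >1
  x=-3.478: |R|=1.05119 >1
Interval (-3.3333, 0).

(-3.3333,0); λ=-12 ⇒ h* = (10/3)/12 = 0.2778.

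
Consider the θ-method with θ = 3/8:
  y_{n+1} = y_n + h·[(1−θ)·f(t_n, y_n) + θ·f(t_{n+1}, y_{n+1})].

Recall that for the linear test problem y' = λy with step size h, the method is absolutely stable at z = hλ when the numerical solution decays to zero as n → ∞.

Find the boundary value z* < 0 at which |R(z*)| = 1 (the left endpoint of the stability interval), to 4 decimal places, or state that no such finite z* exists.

left endpoint -8.0000.

On y'=λy, z=hλ:
  y_{n+1} = y_n + z·[5/8·y_n + 3/8·y_{n+1}] ⇒ (1 − 3/8z)y_{n+1} = (1 + 5/8z)y_n
  R(z) = (1 + 5/8z)/(1 − 3/8z).

Need |R(x)|<1, x<0.
x=-0.37: |R|=0.6751
R=−1: 1+5/8x = −1+3/8x ⇒ -1/4x=2 ⇒ x=2/(-1/4)=-8.0000
Confirm numerically:
  x=-7.913: |R|=0.99452 <1
  x=-4.479: |R|=0.67150 <1
  x=-3.946: |R|=0.59129 <1
  x=-8.585: |R|=1.03466 >1
  x=-8.363: |R|=1.02194 >1
  x=-8.359: |R|=1.02171 >1
So |R|<1 on (-8.0000, 0).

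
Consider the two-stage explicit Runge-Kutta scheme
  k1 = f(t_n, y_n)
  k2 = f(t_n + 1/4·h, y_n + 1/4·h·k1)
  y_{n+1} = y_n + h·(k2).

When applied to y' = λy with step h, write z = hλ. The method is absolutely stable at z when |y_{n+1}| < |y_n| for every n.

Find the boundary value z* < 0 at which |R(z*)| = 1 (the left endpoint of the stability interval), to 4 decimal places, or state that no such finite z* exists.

z* = -4.0000.

On y'=λy, z=hλ:
  k1=λy_n ⇒ h·k1=z·y_n;  k2=λ(1+1/4z)y_n ⇒ h·k2=z(1+1/4z)y_n
  y_{n+1}/y_n = 1 + z(1+1/4z) = 1 + z + 1/4z²
  R(z) = 1 + z + 1/4z².

Solve |R(x)|<1 on ℝ⁻.
x=-1.77: |R|=0.0132
R=1: x+1/4x²=0 ⇒ x=−4=-4.0000; min R=1−1/(4·1/4)=0.0000>−1
Confirm numerically:
  x=-3.812: |R|=0.82084 <1
  x=-3.726: |R|=0.74477 <1
  x=-2.090: |R|=0.00202 <1
  x=-2.087: |R|=0.00189 <1
  x=-4.600: |R|=1.69000 >1
  x=-4.124: |R|=1.12784 >1
Interval (-4.0000, 0).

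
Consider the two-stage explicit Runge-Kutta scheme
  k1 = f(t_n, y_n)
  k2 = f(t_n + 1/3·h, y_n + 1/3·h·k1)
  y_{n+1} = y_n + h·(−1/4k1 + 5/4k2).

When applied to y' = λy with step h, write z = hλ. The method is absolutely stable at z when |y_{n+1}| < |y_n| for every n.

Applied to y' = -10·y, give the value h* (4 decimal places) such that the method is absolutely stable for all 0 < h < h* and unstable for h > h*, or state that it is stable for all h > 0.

With y'=λy (z=hλ):
  k1=λy_n ⇒ h·k1=z·y_n;  k2=λ(1+1/3z)y_n ⇒ h·k2=z(1+1/3z)y_n
  y_{n+1}/y_n = 1 − 1/4z + 5/4z(1+1/3z) = 1 + z + 5/12z²
  Hence R(z) = 1 + z + 5/12z².

Boundary: |R(x)|=1, x<0.
x=-0.59: |R|=0.5550
R=1: x+5/12x²=0 ⇒ x=−12/5=-2.4000; min R=1−1/(4·5/12)=0.4000>−1
Confirm numerically:
  x=-1.826: |R|=0.56328 <1
  x=-1.669: |R|=0.49165 <1
  x=-1.244: |R|=0.40081 <1
  x=-1.232: |R|=0.40043 <1
  x=-2.866: |R|=1.55648 >1
  x=-2.660: |R|=1.28817 >1
  x=-2.544: |R|=1.15264 >1
Interval (-2.4000, 0).

(-2.4000,0); λ=-10 ⇒ h* = (12/5)/10 = 0.2400.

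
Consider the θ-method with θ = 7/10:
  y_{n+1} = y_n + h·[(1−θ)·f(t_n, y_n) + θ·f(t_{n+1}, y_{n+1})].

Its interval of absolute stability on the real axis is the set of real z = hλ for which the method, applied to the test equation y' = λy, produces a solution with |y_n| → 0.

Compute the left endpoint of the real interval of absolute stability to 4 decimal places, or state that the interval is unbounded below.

With y'=λy (z=hλ):
  y_{n+1} = y_n + z·[3/10·y_n + 7/10·y_{n+1}] ⇒ (1 − 7/10z)y_{n+1} = (1 + 3/10z)y_n
  so R(z) = (1 + 3/10z)/(1 − 7/10z).

Solve |R(x)|<1 on ℝ⁻.
x=-0.35: |R|=0.7189
x=-2: |R|=0.1667
x=-10: |R|=0.2500
x=-100: |R|=0.4085
θ=7/10≥1/2 ⇒ |1+3/10x|<|1−7/10x| ∀x<0 ⇒ stable on all of ℝ⁻.

unbounded; (−∞, 0).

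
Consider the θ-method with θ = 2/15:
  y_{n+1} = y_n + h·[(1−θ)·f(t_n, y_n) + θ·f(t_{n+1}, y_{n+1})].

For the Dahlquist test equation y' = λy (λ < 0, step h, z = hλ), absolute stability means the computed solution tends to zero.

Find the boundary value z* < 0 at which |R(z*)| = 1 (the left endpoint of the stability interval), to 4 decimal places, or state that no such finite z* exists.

With y'=λy (z=hλ):
  y_{n+1} = y_n + z·[13/15·y_n + 2/15·y_{n+1}] ⇒ (1 − 2/15z)y_{n+1} = (1 + 13/15z)y_n
  ⇒ R(z) = (1 + 13/15z)/(1 − 2/15z).

Need |R(x)|<1, x<0.
x=-0.46: |R|=0.5666
R=−1: 1+13/15x = −1+2/15x ⇒ -11/15x=2 ⇒ x=2/(-11/15)=-2.7273
Confirm numerically:
  x=-2.516: |R|=0.88399 <1
  x=-2.214: |R|=0.70939 <1
  x=-1.935: |R|=0.53816 <1
  x=-1.855: |R|=0.48717 <1
  x=-3.142: |R|=1.21434 >1
  x=-3.118: |R|=1.20239 >1
  x=-2.834: |R|=1.05680 >1
Stable set (-2.7273, 0).

left endpoint -2.7273.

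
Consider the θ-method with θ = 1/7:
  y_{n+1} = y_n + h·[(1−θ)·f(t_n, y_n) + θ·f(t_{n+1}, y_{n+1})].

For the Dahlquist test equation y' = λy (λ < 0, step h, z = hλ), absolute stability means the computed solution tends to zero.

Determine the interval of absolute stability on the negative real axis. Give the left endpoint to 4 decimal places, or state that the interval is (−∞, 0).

(-2.8000, 0).

Set f=λy, z=hλ:
  y_{n+1} = y_n + z·[6/7·y_n + 1/7·y_{n+1}] ⇒ (1 − 1/7z)y_{n+1} = (1 + 6/7z)y_n
  so R(z) = (1 + 6/7z)/(1 − 1/7z).

Solve |R(x)|<1 on ℝ⁻.
x=-1.18: |R|=0.0098
R=−1: 1+6/7x = −1+1/7x ⇒ -5/7x=2 ⇒ x=2/(-5/7)=-2.8000
Confirm numerically:
  x=-2.147: |R|=0.64305 <1
  x=-2.084: |R|=0.60590 <1
  x=-1.942: |R|=0.52024 <1
  x=-1.509: |R|=0.24139 <1
  x=-3.310: |R|=1.24733 >1
  x=-3.301: |R|=1.24318 >1
  x=-3.129: |R|=1.16240 >1
So |R|<1 on (-2.8000, 0).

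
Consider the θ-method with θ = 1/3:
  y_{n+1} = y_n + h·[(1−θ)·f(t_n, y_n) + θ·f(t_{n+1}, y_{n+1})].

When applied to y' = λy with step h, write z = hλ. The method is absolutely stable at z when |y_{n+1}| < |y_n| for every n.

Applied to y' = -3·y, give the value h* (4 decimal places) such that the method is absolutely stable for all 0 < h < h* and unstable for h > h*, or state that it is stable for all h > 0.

On y'=λy, z=hλ:
  y_{n+1} = y_n + z·[2/3·y_n + 1/3·y_{n+1}] ⇒ (1 − 1/3z)y_{n+1} = (1 + 2/3z)y_n
  R(z) = (1 + 2/3z)/(1 − 1/3z).

Boundary: |R(x)|=1, x<0.
x=-0.39: |R|=0.6549
R=−1: 1+2/3x = −1+1/3x ⇒ -1/3x=2 ⇒ x=2/(-1/3)=-6.0000
Confirm numerically:
  x=-5.916: |R|=0.99058 <1
  x=-5.374: |R|=0.92524 <1
  x=-3.292: |R|=0.56961 <1
  x=-2.531: |R|=0.37281 <1
  x=-6.367: |R|=1.03918 >1
  x=-6.053: |R|=1.00585 >1
So |R|<1 on (-6.0000, 0).

(-6.0000,0); λ=-3 ⇒ h* = (6)/3 = 2.0000.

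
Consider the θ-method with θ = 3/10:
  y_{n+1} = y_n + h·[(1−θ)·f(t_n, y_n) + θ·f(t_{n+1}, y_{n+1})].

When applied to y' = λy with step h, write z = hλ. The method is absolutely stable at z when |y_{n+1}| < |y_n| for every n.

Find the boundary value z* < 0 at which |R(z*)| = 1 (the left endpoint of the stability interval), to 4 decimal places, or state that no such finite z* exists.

left endpoint -5.0000.

Set f=λy, z=hλ:
  y_{n+1} = y_n + z·[7/10·y_n + 3/10·y_{n+1}] ⇒ (1 − 3/10z)y_{n+1} = (1 + 7/10z)y_n
  Hence R(z) = (1 + 7/10z)/(1 − 3/10z).

Need |R(x)|<1, x<0.
x=-1.21: |R|=0.1123
R=−1: 1+7/10x = −1+3/10x ⇒ -2/5x=2 ⇒ x=2/(-2/5)=-5.0000
Confirm numerically:
  x=-4.164: |R|=0.85132 <1
  x=-3.982: |R|=0.81445 <1
  x=-3.554: |R|=0.72007 <1
  x=-2.062: |R|=0.27394 <1
  x=-5.472: |R|=1.07147 >1
  x=-5.106: |R|=1.01675 >1
  x=-5.077: |R|=1.01221 >1
So |R|<1 on (-5.0000, 0).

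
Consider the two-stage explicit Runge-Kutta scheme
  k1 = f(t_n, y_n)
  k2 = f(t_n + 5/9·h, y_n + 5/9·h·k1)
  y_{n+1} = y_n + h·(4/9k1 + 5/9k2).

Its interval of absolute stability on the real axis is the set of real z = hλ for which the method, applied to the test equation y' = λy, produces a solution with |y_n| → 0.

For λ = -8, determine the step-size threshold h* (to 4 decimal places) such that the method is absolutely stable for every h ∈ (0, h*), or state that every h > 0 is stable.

(-3.2400,0); λ=-8 ⇒ h* = (81/25)/8 = 0.4050.

On y'=λy, z=hλ:
  k1=λy_n ⇒ h·k1=z·y_n;  k2=λ(1+5/9z)y_n ⇒ h·k2=z(1+5/9z)y_n
  y_{n+1}/y_n = 1 + 4/9z + 5/9z(1+5/9z) = 1 + z + 25/81z²
  R(z) = 1 + z + 25/81z².

Find x<0 with |R(x)|<1.
x=-1.6: |R|=0.1901
R=1: x+25/81x²=0 ⇒ x=−81/25=-3.2400; min R=1−1/(4·25/81)=0.1900>−1
Confirm numerically:
  x=-2.977: |R|=0.75835 <1
  x=-2.210: |R|=0.29744 <1
  x=-1.921: |R|=0.21796 <1
  x=-1.336: |R|=0.21489 <1
  x=-3.404: |R|=1.17230 >1
  x=-3.316: |R|=1.07778 >1
So |R|<1 on (-3.2400, 0).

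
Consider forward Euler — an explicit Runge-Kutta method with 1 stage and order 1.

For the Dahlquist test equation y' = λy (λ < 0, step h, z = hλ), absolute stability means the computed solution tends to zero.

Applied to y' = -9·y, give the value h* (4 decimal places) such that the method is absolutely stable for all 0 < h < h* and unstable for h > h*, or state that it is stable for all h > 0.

(-2.0000,0); λ=-9 ⇒ h* = 0.2222.

On y'=λy, z=hλ:
  order 1, 1-stage ⇒ R(z)=1+z
  (e.g. R(-1.4)=-0.40000, |R|=0.40000)

Need |R(x)|<1, x<0.
x=-1.4: |R|=0.4000
|R(-1.83)|=0.8300 |R(-1.44)|=0.4400 |R(-1.26)|=0.2600
Bisect:
  x_lo=-2.7434 |R|=1.7434  x_hi=-0.0578 |R|=0.9422
  mid=-1.40057 |R|=0.40057 →hi
  mid=-2.07197 |R|=1.07197 →lo
  mid=-1.73627 |R|=0.73627 →hi
  mid=-1.90412 |R|=0.90412 →hi
  mid=-1.98804 |R|=0.98804 →hi
  mid=-2.03001 |R|=1.03001 →lo
  mid=-2.00903 |R|=1.00903 →lo
  mid=-1.99854 |R|=0.99854 →hi
  ...
  [-2.00001,-1.99985] ⇒ x*=-2.0000
Stable set (-2.0000, 0).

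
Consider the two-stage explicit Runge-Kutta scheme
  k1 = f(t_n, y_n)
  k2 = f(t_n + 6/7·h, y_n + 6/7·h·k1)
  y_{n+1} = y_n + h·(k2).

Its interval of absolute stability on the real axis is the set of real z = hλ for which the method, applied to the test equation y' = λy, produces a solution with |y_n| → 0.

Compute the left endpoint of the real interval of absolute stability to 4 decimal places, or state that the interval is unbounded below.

z* = -1.1667.

Test eqn y'=λy, z=hλ:
  k1=λy_n ⇒ h·k1=z·y_n;  k2=λ(1+6/7z)y_n ⇒ h·k2=z(1+6/7z)y_n
  y_{n+1}/y_n = 1 + z(1+6/7z) = 1 + z + 6/7z²
  R(z) = 1 + z + 6/7z².

Find x<0 with |R(x)|<1.
x=-1.51: |R|=1.4444
R=1: x+6/7x²=0 ⇒ x=−7/6=-1.1667; min R=1−1/(4·6/7)=0.7083>−1
Confirm numerically:
  x=-1.088: |R|=0.92664 <1
  x=-0.960: |R|=0.82994 <1
  x=-0.722: |R|=0.72481 <1
  x=-1.687: |R|=1.75240 >1
  x=-1.467: |R|=1.37765 >1
  x=-1.458: |R|=1.36408 >1
Interval (-1.1667, 0).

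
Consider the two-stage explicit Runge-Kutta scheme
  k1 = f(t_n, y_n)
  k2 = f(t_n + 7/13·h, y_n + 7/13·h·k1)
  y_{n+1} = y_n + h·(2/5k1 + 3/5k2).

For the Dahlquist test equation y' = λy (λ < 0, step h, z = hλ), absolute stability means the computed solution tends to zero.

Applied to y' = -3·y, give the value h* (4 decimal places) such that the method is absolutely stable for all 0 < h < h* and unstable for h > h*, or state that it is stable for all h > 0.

(-3.0952,0); λ=-3 ⇒ h* = (65/21)/3 = 1.0317.

Test eqn y'=λy, z=hλ:
  k1=λy_n ⇒ h·k1=z·y_n;  k2=λ(1+7/13z)y_n ⇒ h·k2=z(1+7/13z)y_n
  y_{n+1}/y_n = 1 + 2/5z + 3/5z(1+7/13z) = 1 + z + 21/65z²
  so R(z) = 1 + z + 21/65z².

Find x<0 with |R(x)|<1.
x=-0.62: |R|=0.5042
R=1: x+21/65x²=0 ⇒ x=−65/21=-3.0952; min R=1−1/(4·21/65)=0.2262>−1
Confirm numerically:
  x=-2.949: |R|=0.86067 <1
  x=-2.113: |R|=0.32946 <1
  x=-1.420: |R|=0.23145 <1
  x=-1.405: |R|=0.23276 <1
  x=-3.516: |R|=1.47796 >1
  x=-3.260: |R|=1.17353 >1
Stable set (-3.0952, 0).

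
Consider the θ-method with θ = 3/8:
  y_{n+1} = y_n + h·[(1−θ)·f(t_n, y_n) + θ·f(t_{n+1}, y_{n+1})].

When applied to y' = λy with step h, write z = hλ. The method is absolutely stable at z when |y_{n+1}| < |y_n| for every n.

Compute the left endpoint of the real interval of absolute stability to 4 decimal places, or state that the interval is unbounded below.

z* = -8.0000.

Set f=λy, z=hλ:
  y_{n+1} = y_n + z·[5/8·y_n + 3/8·y_{n+1}] ⇒ (1 − 3/8z)y_{n+1} = (1 + 5/8z)y_n
  R(z) = (1 + 5/8z)/(1 − 3/8z).

Boundary: |R(x)|=1, x<0.
x=-1.27: |R|=0.1397
R=−1: 1+5/8x = −1+3/8x ⇒ -1/4x=2 ⇒ x=2/(-1/4)=-8.0000
Confirm numerically:
  x=-4.354: |R|=0.65378 <1
  x=-3.812: |R|=0.56905 <1
  x=-3.612: |R|=0.53408 <1
  x=-3.563: |R|=0.52518 <1
  x=-8.580: |R|=1.03438 >1
  x=-8.223: |R|=1.01365 >1
So |R|<1 on (-8.0000, 0).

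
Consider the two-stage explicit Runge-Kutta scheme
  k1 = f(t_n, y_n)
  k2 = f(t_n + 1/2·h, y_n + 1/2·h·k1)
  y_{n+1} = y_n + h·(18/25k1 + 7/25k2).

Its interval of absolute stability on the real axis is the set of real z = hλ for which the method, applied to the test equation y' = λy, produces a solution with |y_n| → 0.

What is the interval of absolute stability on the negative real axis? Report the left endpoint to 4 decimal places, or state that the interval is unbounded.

z∈(-7.1429,0).

Test eqn y'=λy, z=hλ:
  k1=λy_n ⇒ h·k1=z·y_n;  k2=λ(1+1/2z)y_n ⇒ h·k2=z(1+1/2z)y_n
  y_{n+1}/y_n = 1 + 18/25z + 7/25z(1+1/2z) = 1 + z + 7/50z²
  R(z) = 1 + z + 7/50z².

Boundary: |R(x)|=1, x<0.
x=-1.31: |R|=0.0697
R=1: x+7/50x²=0 ⇒ x=−50/7=-7.1429; min R=1−1/(4·7/50)=-0.7857>−1
Confirm numerically:
  x=-6.546: |R|=0.45302 <1
  x=-5.511: |R|=0.25904 <1
  x=-5.464: |R|=0.28426 <1
  x=-7.521: |R|=1.39816 >1
  x=-7.307: |R|=1.16791 >1
  x=-7.259: |R|=1.11803 >1
Stable set (-7.1429, 0).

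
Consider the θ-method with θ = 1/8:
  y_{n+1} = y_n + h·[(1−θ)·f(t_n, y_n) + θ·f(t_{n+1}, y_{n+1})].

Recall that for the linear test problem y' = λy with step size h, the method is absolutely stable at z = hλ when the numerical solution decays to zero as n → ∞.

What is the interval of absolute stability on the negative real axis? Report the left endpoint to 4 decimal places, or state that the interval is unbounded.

(-2.6667, 0).

On y'=λy, z=hλ:
  y_{n+1} = y_n + z·[7/8·y_n + 1/8·y_{n+1}] ⇒ (1 − 1/8z)y_{n+1} = (1 + 7/8z)y_n
  R(z) = (1 + 7/8z)/(1 − 1/8z).

Boundary: |R(x)|=1, x<0.
x=-0.51: |R|=0.5206
R=−1: 1+7/8x = −1+1/8x ⇒ -3/4x=2 ⇒ x=2/(-3/4)=-2.6667
Confirm numerically:
  x=-2.637: |R|=0.98327 <1
  x=-2.535: |R|=0.92501 <1
  x=-1.413: |R|=0.20089 <1
  x=-1.176: |R|=0.02528 <1
  x=-3.039: |R|=1.20237 >1
  x=-2.897: |R|=1.12682 >1
  x=-2.842: |R|=1.09703 >1
Stable set (-2.6667, 0).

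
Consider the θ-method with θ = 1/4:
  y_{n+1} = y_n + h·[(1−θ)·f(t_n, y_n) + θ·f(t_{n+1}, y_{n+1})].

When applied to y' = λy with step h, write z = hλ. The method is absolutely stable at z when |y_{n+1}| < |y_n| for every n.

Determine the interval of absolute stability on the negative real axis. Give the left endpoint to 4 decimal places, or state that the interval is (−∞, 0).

On y'=λy, z=hλ:
  y_{n+1} = y_n + z·[3/4·y_n + 1/4·y_{n+1}] ⇒ (1 − 1/4z)y_{n+1} = (1 + 3/4z)y_n
  R(z) = (1 + 3/4z)/(1 − 1/4z).

Find x<0 with |R(x)|<1.
x=-0.97: |R|=0.2193
R=−1: 1+3/4x = −1+1/4x ⇒ -1/2x=2 ⇒ x=2/(-1/2)=-4.0000
Confirm numerically:
  x=-3.927: |R|=0.98158 <1
  x=-3.905: |R|=0.97596 <1
  x=-1.732: |R|=0.20865 <1
  x=-1.639: |R|=0.16262 <1
  x=-4.508: |R|=1.11942 >1
  x=-4.470: |R|=1.11098 >1
  x=-4.069: |R|=1.01710 >1
Interval (-4.0000, 0).

z∈(-4.0000,0).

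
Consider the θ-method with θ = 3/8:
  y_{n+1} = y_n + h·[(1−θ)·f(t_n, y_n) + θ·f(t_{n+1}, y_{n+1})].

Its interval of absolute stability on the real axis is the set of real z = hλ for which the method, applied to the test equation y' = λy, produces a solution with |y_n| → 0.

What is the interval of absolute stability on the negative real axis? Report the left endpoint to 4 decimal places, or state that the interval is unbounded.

z∈(-8.0000,0).

With y'=λy (z=hλ):
  y_{n+1} = y_n + z·[5/8·y_n + 3/8·y_{n+1}] ⇒ (1 − 3/8z)y_{n+1} = (1 + 5/8z)y_n
  ⇒ R(z) = (1 + 5/8z)/(1 − 3/8z).

Find x<0 with |R(x)|<1.
x=-0.72: |R|=0.4331
R=−1: 1+5/8x = −1+3/8x ⇒ -1/4x=2 ⇒ x=2/(-1/4)=-8.0000
Confirm numerically:
  x=-7.749: |R|=0.98393 <1
  x=-6.710: |R|=0.90828 <1
  x=-6.687: |R|=0.90642 <1
  x=-4.107: |R|=0.61685 <1
  x=-8.546: |R|=1.03246 >1
  x=-8.424: |R|=1.02549 >1
  x=-8.297: |R|=1.01806 >1
Interval (-8.0000, 0).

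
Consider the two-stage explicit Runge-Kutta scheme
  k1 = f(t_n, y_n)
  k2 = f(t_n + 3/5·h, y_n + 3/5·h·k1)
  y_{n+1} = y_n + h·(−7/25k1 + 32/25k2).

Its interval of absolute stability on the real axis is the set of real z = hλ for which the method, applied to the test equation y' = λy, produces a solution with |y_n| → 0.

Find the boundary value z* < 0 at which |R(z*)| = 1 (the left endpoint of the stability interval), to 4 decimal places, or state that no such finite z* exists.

Set f=λy, z=hλ:
  k1=λy_n ⇒ h·k1=z·y_n;  k2=λ(1+3/5z)y_n ⇒ h·k2=z(1+3/5z)y_n
  y_{n+1}/y_n = 1 − 7/25z + 32/25z(1+3/5z) = 1 + z + 96/125z²
  so R(z) = 1 + z + 96/125z².

Find x<0 with |R(x)|<1.
x=-1.45: |R|=1.1647
R=1: x+96/125x²=0 ⇒ x=−125/96=-1.3021; min R=1−1/(4·96/125)=0.6745>−1
Confirm numerically:
  x=-0.926: |R|=0.73254 <1
  x=-0.892: |R|=0.71907 <1
  x=-0.882: |R|=0.71545 <1
  x=-1.756: |R|=1.61216 >1
  x=-1.428: |R|=1.13809 >1
  x=-1.322: |R|=1.02022 >1
So |R|<1 on (-1.3021, 0).

left endpoint -1.3021.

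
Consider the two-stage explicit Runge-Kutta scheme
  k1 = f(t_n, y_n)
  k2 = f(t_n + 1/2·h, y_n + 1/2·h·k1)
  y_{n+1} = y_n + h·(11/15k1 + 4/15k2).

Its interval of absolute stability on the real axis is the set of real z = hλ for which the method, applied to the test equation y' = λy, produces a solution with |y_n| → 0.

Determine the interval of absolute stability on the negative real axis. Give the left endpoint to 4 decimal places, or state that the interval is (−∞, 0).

(-7.5000, 0).

With y'=λy (z=hλ):
  k1=λy_n ⇒ h·k1=z·y_n;  k2=λ(1+1/2z)y_n ⇒ h·k2=z(1+1/2z)y_n
  y_{n+1}/y_n = 1 + 11/15z + 4/15z(1+1/2z) = 1 + z + 2/15z²
  R(z) = 1 + z + 2/15z².

Find x<0 with |R(x)|<1.
x=-0.67: |R|=0.3899
R=1: x+2/15x²=0 ⇒ x=−15/2=-7.5000; min R=1−1/(4·2/15)=-0.8750>−1
Confirm numerically:
  x=-7.296: |R|=0.80155 <1
  x=-5.749: |R|=0.34220 <1
  x=-5.696: |R|=0.37008 <1
  x=-3.255: |R|=0.84233 <1
  x=-7.967: |R|=1.49608 >1
  x=-7.704: |R|=1.20955 >1
Stable set (-7.5000, 0).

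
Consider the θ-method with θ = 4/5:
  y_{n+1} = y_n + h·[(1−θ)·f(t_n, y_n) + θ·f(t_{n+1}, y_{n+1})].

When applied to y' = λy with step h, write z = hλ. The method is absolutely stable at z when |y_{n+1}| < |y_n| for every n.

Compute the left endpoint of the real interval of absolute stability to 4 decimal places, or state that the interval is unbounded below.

interval (−∞, 0).

With y'=λy (z=hλ):
  y_{n+1} = y_n + z·[1/5·y_n + 4/5·y_{n+1}] ⇒ (1 − 4/5z)y_{n+1} = (1 + 1/5z)y_n
  so R(z) = (1 + 1/5z)/(1 − 4/5z).

Find x<0 with |R(x)|<1.
x=-1.09: |R|=0.4177
x=-2: |R|=0.2308
x=-10: |R|=0.1111
x=-100: |R|=0.2346
θ=4/5≥1/2 ⇒ |1+1/5x|<|1−4/5x| ∀x<0 ⇒ interval (−∞,0).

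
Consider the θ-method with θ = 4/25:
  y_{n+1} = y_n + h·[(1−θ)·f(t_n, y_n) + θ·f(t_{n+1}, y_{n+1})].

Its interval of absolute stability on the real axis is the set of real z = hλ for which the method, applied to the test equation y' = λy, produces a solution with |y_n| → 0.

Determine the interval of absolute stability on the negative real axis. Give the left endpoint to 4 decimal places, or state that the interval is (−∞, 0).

Test eqn y'=λy, z=hλ:
  y_{n+1} = y_n + z·[21/25·y_n + 4/25·y_{n+1}] ⇒ (1 − 4/25z)y_{n+1} = (1 + 21/25z)y_n
  Hence R(z) = (1 + 21/25z)/(1 − 4/25z).

Find x<0 with |R(x)|<1.
x=-0.76: |R|=0.3224
R=−1: 1+21/25x = −1+4/25x ⇒ -17/25x=2 ⇒ x=2/(-17/25)=-2.9412
Confirm numerically:
  x=-2.754: |R|=0.91165 <1
  x=-1.904: |R|=0.45941 <1
  x=-1.262: |R|=0.04999 <1
  x=-3.368: |R|=1.18860 >1
  x=-2.968: |R|=1.01237 >1
So |R|<1 on (-2.9412, 0).

z∈(-2.9412,0).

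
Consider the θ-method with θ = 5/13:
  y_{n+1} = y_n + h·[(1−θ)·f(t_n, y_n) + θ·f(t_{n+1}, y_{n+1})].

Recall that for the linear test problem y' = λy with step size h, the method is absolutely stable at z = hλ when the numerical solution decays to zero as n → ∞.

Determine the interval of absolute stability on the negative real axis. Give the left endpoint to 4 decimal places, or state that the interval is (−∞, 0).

Set f=λy, z=hλ:
  y_{n+1} = y_n + z·[8/13·y_n + 5/13·y_{n+1}] ⇒ (1 − 5/13z)y_{n+1} = (1 + 8/13z)y_n
  Hence R(z) = (1 + 8/13z)/(1 − 5/13z).

Boundary: |R(x)|=1, x<0.
x=-0.78: |R|=0.4000
R=−1: 1+8/13x = −1+5/13x ⇒ -3/13x=2 ⇒ x=2/(-3/13)=-8.6667
Confirm numerically:
  x=-8.297: |R|=0.97965 <1
  x=-7.274: |R|=0.91537 <1
  x=-5.159: |R|=0.72875 <1
  x=-9.171: |R|=1.02571 >1
  x=-8.795: |R|=1.00676 >1
So |R|<1 on (-8.6667, 0).

(-8.6667, 0).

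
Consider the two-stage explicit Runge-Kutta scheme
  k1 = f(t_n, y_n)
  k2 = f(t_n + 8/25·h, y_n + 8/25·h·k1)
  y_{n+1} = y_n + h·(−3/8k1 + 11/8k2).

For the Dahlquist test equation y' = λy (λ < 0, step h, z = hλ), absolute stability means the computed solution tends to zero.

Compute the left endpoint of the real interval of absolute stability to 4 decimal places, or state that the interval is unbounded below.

Test eqn y'=λy, z=hλ:
  k1=λy_n ⇒ h·k1=z·y_n;  k2=λ(1+8/25z)y_n ⇒ h·k2=z(1+8/25z)y_n
  y_{n+1}/y_n = 1 − 3/8z + 11/8z(1+8/25z) = 1 + z + 11/25z²
  ⇒ R(z) = 1 + z + 11/25z².

Find x<0 with |R(x)|<1.
x=-1.58: |R|=0.5184
R=1: x+11/25x²=0 ⇒ x=−25/11=-2.2727; min R=1−1/(4·11/25)=0.4318>−1
Confirm numerically:
  x=-2.169: |R|=0.90101 <1
  x=-1.777: |R|=0.61240 <1
  x=-1.179: |R|=0.43262 <1
  x=-2.829: |R|=1.69243 >1
  x=-2.778: |R|=1.61760 >1
  x=-2.391: |R|=1.12443 >1
Stable set (-2.2727, 0).

left endpoint -2.2727.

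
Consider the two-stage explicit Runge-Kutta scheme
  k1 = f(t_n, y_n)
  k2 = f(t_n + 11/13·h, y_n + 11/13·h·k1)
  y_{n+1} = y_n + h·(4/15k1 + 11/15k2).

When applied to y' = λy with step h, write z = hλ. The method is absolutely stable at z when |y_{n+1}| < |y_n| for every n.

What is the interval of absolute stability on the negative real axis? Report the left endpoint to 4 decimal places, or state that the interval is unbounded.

(-1.6116, 0).

Test eqn y'=λy, z=hλ:
  k1=λy_n ⇒ h·k1=z·y_n;  k2=λ(1+11/13z)y_n ⇒ h·k2=z(1+11/13z)y_n
  y_{n+1}/y_n = 1 + 4/15z + 11/15z(1+11/13z) = 1 + z + 121/195z²
  Hence R(z) = 1 + z + 121/195z².

Need |R(x)|<1, x<0.
x=-1.29: |R|=0.7426
R=1: x+121/195x²=0 ⇒ x=−195/121=-1.6116; min R=1−1/(4·121/195)=0.5971>−1
Confirm numerically:
  x=-1.231: |R|=0.70930 <1
  x=-1.155: |R|=0.67278 <1
  x=-0.715: |R|=0.60222 <1
  x=-2.175: |R|=1.76041 >1
  x=-2.044: |R|=1.54846 >1
  x=-1.906: |R|=1.34822 >1
So |R|<1 on (-1.6116, 0).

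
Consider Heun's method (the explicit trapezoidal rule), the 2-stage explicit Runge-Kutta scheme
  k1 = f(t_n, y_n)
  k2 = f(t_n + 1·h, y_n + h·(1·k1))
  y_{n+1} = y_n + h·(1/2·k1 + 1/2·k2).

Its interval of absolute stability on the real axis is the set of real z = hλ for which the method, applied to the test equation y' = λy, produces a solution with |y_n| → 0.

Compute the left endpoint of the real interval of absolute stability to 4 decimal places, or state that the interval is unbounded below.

left endpoint -2.0000.

On y'=λy, z=hλ:
  order 2, 2-stage ⇒ R(z)=1+z+z^2/2
  (e.g. R(-1.61)=0.68605, |R|=0.68605)

Need |R(x)|<1, x<0.
x=-1.61: |R|=0.6861
|R(-1.88)|=0.8872 |R(-1.69)|=0.7380 |R(-1.2)|=0.5200
Bisect:
  x_lo=-2.5377 |R|=1.6823  x_hi=-0.2232 |R|=0.8017
  mid=-1.38047 |R|=0.57238 →hi
  mid=-1.95908 |R|=0.95992 →hi
  mid=-2.24839 |R|=1.27924 →lo
  mid=-2.10374 |R|=1.10912 →lo
  mid=-2.03141 |R|=1.03190 →lo
  mid=-1.99525 |R|=0.99526 →hi
  mid=-2.01333 |R|=1.01342 →lo
  mid=-2.00429 |R|=1.00430 →lo
  ...
  [-2.00005,-1.99991] ⇒ x*=-2.0000
So |R|<1 on (-2.0000, 0).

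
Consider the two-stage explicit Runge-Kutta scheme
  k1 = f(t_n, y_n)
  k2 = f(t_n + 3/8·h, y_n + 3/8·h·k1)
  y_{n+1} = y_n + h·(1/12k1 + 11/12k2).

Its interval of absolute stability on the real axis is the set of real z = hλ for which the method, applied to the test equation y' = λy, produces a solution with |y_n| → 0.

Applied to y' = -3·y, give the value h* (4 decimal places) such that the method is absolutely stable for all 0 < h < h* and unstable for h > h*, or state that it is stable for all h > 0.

On y'=λy, z=hλ:
  k1=λy_n ⇒ h·k1=z·y_n;  k2=λ(1+3/8z)y_n ⇒ h·k2=z(1+3/8z)y_n
  y_{n+1}/y_n = 1 + 1/12z + 11/12z(1+3/8z) = 1 + z + 11/32z²
  Hence R(z) = 1 + z + 11/32z².

Boundary: |R(x)|=1, x<0.
x=-0.4: |R|=0.6550
R=1: x+11/32x²=0 ⇒ x=−32/11=-2.9091; min R=1−1/(4·11/32)=0.2727>−1
Confirm numerically:
  x=-1.814: |R|=0.31714 <1
  x=-1.705: |R|=0.29429 <1
  x=-1.186: |R|=0.29752 <1
  x=-3.446: |R|=1.63600 >1
  x=-3.285: |R|=1.42448 >1
  x=-2.974: |R|=1.06636 >1
Interval (-2.9091, 0).

(-2.9091,0); λ=-3 ⇒ h* = (32/11)/3 = 0.9697.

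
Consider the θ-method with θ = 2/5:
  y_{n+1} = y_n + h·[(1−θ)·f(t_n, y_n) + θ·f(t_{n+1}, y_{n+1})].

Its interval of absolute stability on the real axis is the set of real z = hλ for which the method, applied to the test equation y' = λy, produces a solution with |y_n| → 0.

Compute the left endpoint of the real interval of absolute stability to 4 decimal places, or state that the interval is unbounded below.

z* = -10.0000.

With y'=λy (z=hλ):
  y_{n+1} = y_n + z·[3/5·y_n + 2/5·y_{n+1}] ⇒ (1 − 2/5z)y_{n+1} = (1 + 3/5z)y_n
  so R(z) = (1 + 3/5z)/(1 − 2/5z).

Boundary: |R(x)|=1, x<0.
x=-1.55: |R|=0.0432
R=−1: 1+3/5x = −1+2/5x ⇒ -1/5x=2 ⇒ x=2/(-1/5)=-10.0000
Confirm numerically:
  x=-6.093: |R|=0.77266 <1
  x=-4.847: |R|=0.64931 <1
  x=-4.621: |R|=0.62231 <1
  x=-10.502: |R|=1.01930 >1
  x=-10.192: |R|=1.00756 >1
Stable set (-10.0000, 0).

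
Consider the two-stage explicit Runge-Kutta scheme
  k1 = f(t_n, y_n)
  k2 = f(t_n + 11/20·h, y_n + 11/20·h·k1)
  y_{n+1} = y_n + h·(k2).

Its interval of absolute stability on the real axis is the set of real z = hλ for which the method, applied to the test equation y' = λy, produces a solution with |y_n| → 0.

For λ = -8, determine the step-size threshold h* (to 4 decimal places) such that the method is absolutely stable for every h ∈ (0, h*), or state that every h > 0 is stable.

(-1.8182,0); λ=-8 ⇒ h* = (20/11)/8 = 0.2273.

Test eqn y'=λy, z=hλ:
  k1=λy_n ⇒ h·k1=z·y_n;  k2=λ(1+11/20z)y_n ⇒ h·k2=z(1+11/20z)y_n
  y_{n+1}/y_n = 1 + z(1+11/20z) = 1 + z + 11/20z²
  Hence R(z) = 1 + z + 11/20z².

Solve |R(x)|<1 on ℝ⁻.
x=-0.54: |R|=0.6204
R=1: x+11/20x²=0 ⇒ x=−20/11=-1.8182; min R=1−1/(4·11/20)=0.5455>−1
Confirm numerically:
  x=-1.740: |R|=0.92518 <1
  x=-1.351: |R|=0.65286 <1
  x=-1.163: |R|=0.58091 <1
  x=-2.252: |R|=1.53733 >1
  x=-2.047: |R|=1.25761 >1
So |R|<1 on (-1.8182, 0).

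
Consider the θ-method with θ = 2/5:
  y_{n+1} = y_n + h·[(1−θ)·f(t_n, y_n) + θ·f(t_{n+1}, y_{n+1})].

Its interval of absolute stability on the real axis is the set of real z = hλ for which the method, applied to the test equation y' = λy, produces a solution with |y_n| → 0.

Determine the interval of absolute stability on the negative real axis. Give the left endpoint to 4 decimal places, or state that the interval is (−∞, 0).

(-10.0000, 0).

Set f=λy, z=hλ:
  y_{n+1} = y_n + z·[3/5·y_n + 2/5·y_{n+1}] ⇒ (1 − 2/5z)y_{n+1} = (1 + 3/5z)y_n
  R(z) = (1 + 3/5z)/(1 − 2/5z).

Need |R(x)|<1, x<0.
x=-1.4: |R|=0.1026
R=−1: 1+3/5x = −1+2/5x ⇒ -1/5x=2 ⇒ x=2/(-1/5)=-10.0000
Confirm numerically:
  x=-9.937: |R|=0.99747 <1
  x=-9.133: |R|=0.96274 <1
  x=-9.017: |R|=0.95732 <1
  x=-4.108: |R|=0.55418 <1
  x=-10.412: |R|=1.01595 >1
  x=-10.050: |R|=1.00199 >1
Stable set (-10.0000, 0).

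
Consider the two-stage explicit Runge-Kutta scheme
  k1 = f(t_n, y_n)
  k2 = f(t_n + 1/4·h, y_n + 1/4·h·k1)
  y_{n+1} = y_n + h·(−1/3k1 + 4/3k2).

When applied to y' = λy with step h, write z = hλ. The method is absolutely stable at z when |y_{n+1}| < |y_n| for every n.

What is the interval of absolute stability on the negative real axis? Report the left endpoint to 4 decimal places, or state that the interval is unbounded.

z∈(-3.0000,0).

With y'=λy (z=hλ):
  k1=λy_n ⇒ h·k1=z·y_n;  k2=λ(1+1/4z)y_n ⇒ h·k2=z(1+1/4z)y_n
  y_{n+1}/y_n = 1 − 1/3z + 4/3z(1+1/4z) = 1 + z + 1/3z²
  R(z) = 1 + z + 1/3z².

Boundary: |R(x)|=1, x<0.
x=-0.31: |R|=0.7220
R=1: x+1/3x²=0 ⇒ x=−3=-3.0000; min R=1−1/(4·1/3)=0.2500>−1
Confirm numerically:
  x=-1.970: |R|=0.32363 <1
  x=-1.720: |R|=0.26613 <1
  x=-1.323: |R|=0.26044 <1
  x=-1.231: |R|=0.27412 <1
  x=-3.507: |R|=1.59268 >1
  x=-3.434: |R|=1.49679 >1
Stable set (-3.0000, 0).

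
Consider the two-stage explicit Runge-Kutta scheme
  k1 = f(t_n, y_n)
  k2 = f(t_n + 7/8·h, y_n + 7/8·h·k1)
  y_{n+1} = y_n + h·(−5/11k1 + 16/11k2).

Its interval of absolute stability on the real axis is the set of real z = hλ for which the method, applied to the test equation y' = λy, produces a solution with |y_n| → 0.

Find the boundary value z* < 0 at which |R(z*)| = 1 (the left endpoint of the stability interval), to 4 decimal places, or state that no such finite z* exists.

Set f=λy, z=hλ:
  k1=λy_n ⇒ h·k1=z·y_n;  k2=λ(1+7/8z)y_n ⇒ h·k2=z(1+7/8z)y_n
  y_{n+1}/y_n = 1 − 5/11z + 16/11z(1+7/8z) = 1 + z + 14/11z²
  Hence R(z) = 1 + z + 14/11z².

Solve |R(x)|<1 on ℝ⁻.
x=-1.65: |R|=2.8150
R=1: x+14/11x²=0 ⇒ x=−11/14=-0.7857; min R=1−1/(4·14/11)=0.8036>−1
Confirm numerically:
  x=-0.625: |R|=0.87216 <1
  x=-0.444: |R|=0.80690 <1
  x=-0.377: |R|=0.80389 <1
  x=-1.029: |R|=1.31862 >1
  x=-0.846: |R|=1.06491 >1
  x=-0.831: |R|=1.04790 >1
So |R|<1 on (-0.7857, 0).

left endpoint -0.7857.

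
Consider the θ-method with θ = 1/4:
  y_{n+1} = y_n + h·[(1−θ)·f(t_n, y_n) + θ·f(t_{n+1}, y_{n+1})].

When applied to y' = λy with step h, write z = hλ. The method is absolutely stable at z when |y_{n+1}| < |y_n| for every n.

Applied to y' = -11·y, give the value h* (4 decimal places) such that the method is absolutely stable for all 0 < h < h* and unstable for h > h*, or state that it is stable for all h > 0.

(-4.0000,0); λ=-11 ⇒ h* = (4)/11 = 0.3636.

Set f=λy, z=hλ:
  y_{n+1} = y_n + z·[3/4·y_n + 1/4·y_{n+1}] ⇒ (1 − 1/4z)y_{n+1} = (1 + 3/4z)y_n
  Hence R(z) = (1 + 3/4z)/(1 − 1/4z).

Need |R(x)|<1, x<0.
x=-1.38: |R|=0.0260
R=−1: 1+3/4x = −1+1/4x ⇒ -1/2x=2 ⇒ x=2/(-1/2)=-4.0000
Confirm numerically:
  x=-3.371: |R|=0.82933 <1
  x=-2.562: |R|=0.56172 <1
  x=-2.382: |R|=0.49295 <1
  x=-4.442: |R|=1.10471 >1
  x=-4.196: |R|=1.04783 >1
So |R|<1 on (-4.0000, 0).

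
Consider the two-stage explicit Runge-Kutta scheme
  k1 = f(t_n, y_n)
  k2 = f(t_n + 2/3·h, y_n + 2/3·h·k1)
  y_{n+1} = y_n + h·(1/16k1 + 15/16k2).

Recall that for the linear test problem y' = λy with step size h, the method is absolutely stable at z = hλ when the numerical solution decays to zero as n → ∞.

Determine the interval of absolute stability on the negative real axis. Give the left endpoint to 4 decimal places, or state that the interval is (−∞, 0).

(-1.6000, 0).

Set f=λy, z=hλ:
  k1=λy_n ⇒ h·k1=z·y_n;  k2=λ(1+2/3z)y_n ⇒ h·k2=z(1+2/3z)y_n
  y_{n+1}/y_n = 1 + 1/16z + 15/16z(1+2/3z) = 1 + z + 5/8z²
  ⇒ R(z) = 1 + z + 5/8z².

Need |R(x)|<1, x<0.
x=-1.47: |R|=0.8806
R=1: x+5/8x²=0 ⇒ x=−8/5=-1.6000; min R=1−1/(4·5/8)=0.6000>−1
Confirm numerically:
  x=-1.461: |R|=0.87308 <1
  x=-1.145: |R|=0.67439 <1
  x=-1.061: |R|=0.64258 <1
  x=-0.962: |R|=0.61640 <1
  x=-2.152: |R|=1.74244 >1
  x=-2.086: |R|=1.63362 >1
  x=-1.914: |R|=1.37562 >1
Stable set (-1.6000, 0).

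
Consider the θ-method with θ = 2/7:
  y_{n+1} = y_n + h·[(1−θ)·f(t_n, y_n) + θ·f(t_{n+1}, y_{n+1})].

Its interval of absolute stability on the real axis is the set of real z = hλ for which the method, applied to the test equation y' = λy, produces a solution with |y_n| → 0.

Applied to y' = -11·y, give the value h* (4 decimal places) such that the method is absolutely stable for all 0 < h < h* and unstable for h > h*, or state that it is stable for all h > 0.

Set f=λy, z=hλ:
  y_{n+1} = y_n + z·[5/7·y_n + 2/7·y_{n+1}] ⇒ (1 − 2/7z)y_{n+1} = (1 + 5/7z)y_n
  ⇒ R(z) = (1 + 5/7z)/(1 − 2/7z).

Boundary: |R(x)|=1, x<0.
x=-1.49: |R|=0.0451
R=−1: 1+5/7x = −1+2/7x ⇒ -3/7x=2 ⇒ x=2/(-3/7)=-4.6667
Confirm numerically:
  x=-3.922: |R|=0.84950 <1
  x=-3.506: |R|=0.75150 <1
  x=-2.764: |R|=0.54438 <1
  x=-5.213: |R|=1.09405 >1
  x=-5.050: |R|=1.06725 >1
  x=-4.937: |R|=1.04806 >1
So |R|<1 on (-4.6667, 0).

(-4.6667,0); λ=-11 ⇒ h* = (14/3)/11 = 0.4242.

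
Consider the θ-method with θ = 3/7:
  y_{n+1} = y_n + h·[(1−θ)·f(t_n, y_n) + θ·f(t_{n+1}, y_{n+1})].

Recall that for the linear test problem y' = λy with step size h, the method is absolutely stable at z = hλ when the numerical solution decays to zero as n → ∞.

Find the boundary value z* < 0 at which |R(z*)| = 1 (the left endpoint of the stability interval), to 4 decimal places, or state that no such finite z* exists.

On y'=λy, z=hλ:
  y_{n+1} = y_n + z·[4/7·y_n + 3/7·y_{n+1}] ⇒ (1 − 3/7z)y_{n+1} = (1 + 4/7z)y_n
  Hence R(z) = (1 + 4/7z)/(1 − 3/7z).

Solve |R(x)|<1 on ℝ⁻.
x=-0.62: |R|=0.5102
R=−1: 1+4/7x = −1+3/7x ⇒ -1/7x=2 ⇒ x=2/(-1/7)=-14.0000
Confirm numerically:
  x=-13.456: |R|=0.98852 <1
  x=-10.536: |R|=0.91028 <1
  x=-9.838: |R|=0.88602 <1
  x=-6.924: |R|=0.74521 <1
  x=-14.427: |R|=1.00849 >1
  x=-14.279: |R|=1.00560 >1
  x=-14.053: |R|=1.00108 >1
Stable set (-14.0000, 0).

z* = -14.0000.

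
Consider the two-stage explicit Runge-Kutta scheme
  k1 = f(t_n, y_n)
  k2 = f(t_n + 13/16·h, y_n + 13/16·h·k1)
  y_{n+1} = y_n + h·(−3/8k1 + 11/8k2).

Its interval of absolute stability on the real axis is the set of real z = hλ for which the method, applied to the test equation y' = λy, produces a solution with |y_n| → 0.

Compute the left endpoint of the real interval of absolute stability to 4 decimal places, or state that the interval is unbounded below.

z* = -0.8951.

Set f=λy, z=hλ:
  k1=λy_n ⇒ h·k1=z·y_n;  k2=λ(1+13/16z)y_n ⇒ h·k2=z(1+13/16z)y_n
  y_{n+1}/y_n = 1 − 3/8z + 11/8z(1+13/16z) = 1 + z + 143/128z²
  Hence R(z) = 1 + z + 143/128z².

Need |R(x)|<1, x<0.
x=-0.83: |R|=0.9396
R=1: x+143/128x²=0 ⇒ x=−128/143=-0.8951; min R=1−1/(4·143/128)=0.7762>−1
Confirm numerically:
  x=-0.812: |R|=0.92461 <1
  x=-0.457: |R|=0.77632 <1
  x=-0.380: |R|=0.78132 <1
  x=-0.367: |R|=0.78347 <1
  x=-1.231: |R|=1.46194 >1
  x=-1.173: |R|=1.36417 >1
  x=-0.928: |R|=1.03410 >1
Stable set (-0.8951, 0).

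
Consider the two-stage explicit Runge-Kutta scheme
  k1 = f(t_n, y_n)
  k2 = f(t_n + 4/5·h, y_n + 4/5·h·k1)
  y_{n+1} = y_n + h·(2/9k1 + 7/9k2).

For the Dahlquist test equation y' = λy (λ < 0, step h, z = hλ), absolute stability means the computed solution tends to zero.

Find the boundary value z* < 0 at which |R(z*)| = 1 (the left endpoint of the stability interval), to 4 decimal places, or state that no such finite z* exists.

z* = -1.6071.

On y'=λy, z=hλ:
  k1=λy_n ⇒ h·k1=z·y_n;  k2=λ(1+4/5z)y_n ⇒ h·k2=z(1+4/5z)y_n
  y_{n+1}/y_n = 1 + 2/9z + 7/9z(1+4/5z) = 1 + z + 28/45z²
  ⇒ R(z) = 1 + z + 28/45z².

Need |R(x)|<1, x<0.
x=-1.5: |R|=0.9000
R=1: x+28/45x²=0 ⇒ x=−45/28=-1.6071; min R=1−1/(4·28/45)=0.5982>−1
Confirm numerically:
  x=-1.467: |R|=0.87208 <1
  x=-1.220: |R|=0.70612 <1
  x=-0.732: |R|=0.60140 <1
  x=-2.198: |R|=1.80808 >1
  x=-1.692: |R|=1.08934 >1
Stable set (-1.6071, 0).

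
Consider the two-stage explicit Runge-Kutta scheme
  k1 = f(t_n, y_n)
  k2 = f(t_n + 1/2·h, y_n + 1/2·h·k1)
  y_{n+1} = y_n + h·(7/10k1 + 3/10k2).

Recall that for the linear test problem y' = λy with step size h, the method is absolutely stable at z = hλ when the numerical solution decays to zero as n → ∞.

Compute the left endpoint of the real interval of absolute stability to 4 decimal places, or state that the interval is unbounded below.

Test eqn y'=λy, z=hλ:
  k1=λy_n ⇒ h·k1=z·y_n;  k2=λ(1+1/2z)y_n ⇒ h·k2=z(1+1/2z)y_n
  y_{n+1}/y_n = 1 + 7/10z + 3/10z(1+1/2z) = 1 + z + 3/20z²
  so R(z) = 1 + z + 3/20z².

Solve |R(x)|<1 on ℝ⁻.
x=-1.71: |R|=0.2714
R=1: x+3/20x²=0 ⇒ x=−20/3=-6.6667; min R=1−1/(4·3/20)=-0.6667>−1
Confirm numerically:
  x=-5.030: |R|=0.23486 <1
  x=-4.513: |R|=0.45792 <1
  x=-2.786: |R|=0.62173 <1
  x=-7.238: |R|=1.62030 >1
  x=-7.108: |R|=1.47055 >1
So |R|<1 on (-6.6667, 0).

left endpoint -6.6667.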